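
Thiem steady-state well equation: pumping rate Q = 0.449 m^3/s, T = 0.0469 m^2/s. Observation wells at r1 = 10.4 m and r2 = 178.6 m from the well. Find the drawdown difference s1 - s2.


Thiem equation: s1 - s2 = Q/(2*pi*T) * ln(r2/r1).
ln(r2/r1) = ln(178.6/10.4) = 2.8433.
Q/(2*pi*T) = 0.449 / (2*pi*0.0469) = 0.449 / 0.2947 = 1.5237.
s1 - s2 = 1.5237 * 2.8433 = 4.3323 m.

4.3323


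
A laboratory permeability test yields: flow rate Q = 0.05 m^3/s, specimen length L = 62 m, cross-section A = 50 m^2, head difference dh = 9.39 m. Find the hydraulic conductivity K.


From K = Q*L / (A*dh):
Numerator: Q*L = 0.05 * 62 = 3.1.
Denominator: A*dh = 50 * 9.39 = 469.5.
K = 3.1 / 469.5 = 0.006603 m/s.

0.006603


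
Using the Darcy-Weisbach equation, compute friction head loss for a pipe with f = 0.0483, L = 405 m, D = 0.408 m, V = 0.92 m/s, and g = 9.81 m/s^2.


Darcy-Weisbach equation: h_f = f * (L/D) * V^2/(2g).
f * L/D = 0.0483 * 405/0.408 = 47.9449.
V^2/(2g) = 0.92^2 / (2*9.81) = 0.8464 / 19.62 = 0.0431 m.
h_f = 47.9449 * 0.0431 = 2.068 m.

2.068


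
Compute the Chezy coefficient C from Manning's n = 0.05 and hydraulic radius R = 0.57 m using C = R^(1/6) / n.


The Chezy coefficient relates to Manning's n through C = R^(1/6) / n.
R^(1/6) = 0.57^(1/6) = 0.910568.
C = 0.910568 / 0.05 = 18.21 m^(1/2)/s.

18.21


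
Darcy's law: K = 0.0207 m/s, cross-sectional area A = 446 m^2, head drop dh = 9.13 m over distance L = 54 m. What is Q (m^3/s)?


Darcy's law: Q = K * A * i, where i = dh/L.
Hydraulic gradient i = 9.13 / 54 = 0.169074.
Q = 0.0207 * 446 * 0.169074
  = 1.5609 m^3/s.

1.5609


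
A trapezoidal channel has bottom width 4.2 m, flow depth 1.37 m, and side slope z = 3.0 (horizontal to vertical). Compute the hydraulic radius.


For a trapezoidal section with side slope z:
A = (b + z*y)*y = (4.2 + 3.0*1.37)*1.37 = 11.385 m^2.
P = b + 2*y*sqrt(1 + z^2) = 4.2 + 2*1.37*sqrt(1 + 3.0^2) = 12.865 m.
R = A/P = 11.385 / 12.865 = 0.885 m.

0.885


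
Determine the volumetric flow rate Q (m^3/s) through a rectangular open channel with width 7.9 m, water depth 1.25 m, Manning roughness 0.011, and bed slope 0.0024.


For a rectangular channel, the cross-sectional area A = b * y = 7.9 * 1.25 = 9.88 m^2.
The wetted perimeter P = b + 2y = 7.9 + 2*1.25 = 10.4 m.
Hydraulic radius R = A/P = 9.88/10.4 = 0.9495 m.
Velocity V = (1/n)*R^(2/3)*S^(1/2) = (1/0.011)*0.9495^(2/3)*0.0024^(1/2) = 4.3024 m/s.
Discharge Q = A * V = 9.88 * 4.3024 = 42.487 m^3/s.

42.487


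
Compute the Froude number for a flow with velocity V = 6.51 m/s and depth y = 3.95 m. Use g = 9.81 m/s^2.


The Froude number is defined as Fr = V / sqrt(g*y).
g*y = 9.81 * 3.95 = 38.7495.
sqrt(g*y) = sqrt(38.7495) = 6.2249.
Fr = 6.51 / 6.2249 = 1.0458.

1.0458


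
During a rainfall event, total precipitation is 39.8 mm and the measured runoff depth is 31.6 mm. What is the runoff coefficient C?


The runoff coefficient C = runoff depth / rainfall depth.
C = 31.6 / 39.8
  = 0.794.

0.794


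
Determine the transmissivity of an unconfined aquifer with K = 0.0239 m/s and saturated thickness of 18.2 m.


Transmissivity is defined as T = K * h.
T = 0.0239 * 18.2
  = 0.435 m^2/s.

0.435


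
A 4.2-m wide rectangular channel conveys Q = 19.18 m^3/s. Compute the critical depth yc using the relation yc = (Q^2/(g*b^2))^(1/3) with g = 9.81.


Using yc = (Q^2 / (g * b^2))^(1/3):
Q^2 = 19.18^2 = 367.87.
g * b^2 = 9.81 * 4.2^2 = 9.81 * 17.64 = 173.05.
Q^2 / (g*b^2) = 367.87 / 173.05 = 2.1258.
yc = 2.1258^(1/3) = 1.2858 m.

1.2858


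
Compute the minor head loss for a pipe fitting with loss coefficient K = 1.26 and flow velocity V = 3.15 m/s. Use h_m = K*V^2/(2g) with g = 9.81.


Minor loss formula: h_m = K * V^2/(2g).
V^2 = 3.15^2 = 9.9225.
V^2/(2g) = 9.9225 / 19.62 = 0.5057 m.
h_m = 1.26 * 0.5057 = 0.6372 m.

0.6372


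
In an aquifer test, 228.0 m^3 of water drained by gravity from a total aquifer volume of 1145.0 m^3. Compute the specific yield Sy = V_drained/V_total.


Specific yield Sy = Volume drained / Total volume.
Sy = 228.0 / 1145.0
   = 0.1991.

0.1991


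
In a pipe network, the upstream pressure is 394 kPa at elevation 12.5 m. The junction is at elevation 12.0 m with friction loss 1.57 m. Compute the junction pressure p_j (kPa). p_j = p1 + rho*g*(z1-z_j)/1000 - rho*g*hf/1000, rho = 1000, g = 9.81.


Junction pressure: p_j = p1 + rho*g*(z1 - z_j)/1000 - rho*g*hf/1000.
Elevation term = 1000*9.81*(12.5 - 12.0)/1000 = 4.905 kPa.
Friction term = 1000*9.81*1.57/1000 = 15.402 kPa.
p_j = 394 + 4.905 - 15.402 = 383.5 kPa.

383.5


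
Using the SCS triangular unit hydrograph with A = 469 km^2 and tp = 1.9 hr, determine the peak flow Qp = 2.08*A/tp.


SCS formula: Qp = 2.08 * A / tp.
Qp = 2.08 * 469 / 1.9
   = 975.52 / 1.9
   = 513.43 m^3/s per cm.

513.43


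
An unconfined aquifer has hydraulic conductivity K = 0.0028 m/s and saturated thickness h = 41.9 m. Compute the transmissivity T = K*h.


Transmissivity is defined as T = K * h.
T = 0.0028 * 41.9
  = 0.1173 m^2/s.

0.1173


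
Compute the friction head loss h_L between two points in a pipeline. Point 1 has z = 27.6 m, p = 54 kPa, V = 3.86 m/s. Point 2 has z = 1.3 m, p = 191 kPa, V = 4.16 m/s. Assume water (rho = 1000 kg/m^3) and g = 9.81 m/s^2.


Total head at each section: H = z + p/(rho*g) + V^2/(2g).
H1 = 27.6 + 54*1000/(1000*9.81) + 3.86^2/(2*9.81)
   = 27.6 + 5.505 + 0.7594
   = 33.864 m.
H2 = 1.3 + 191*1000/(1000*9.81) + 4.16^2/(2*9.81)
   = 1.3 + 19.47 + 0.882
   = 21.652 m.
h_L = H1 - H2 = 33.864 - 21.652 = 12.212 m.

12.212


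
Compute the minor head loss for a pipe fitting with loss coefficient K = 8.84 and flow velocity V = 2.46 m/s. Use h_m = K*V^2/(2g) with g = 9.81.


Minor loss formula: h_m = K * V^2/(2g).
V^2 = 2.46^2 = 6.0516.
V^2/(2g) = 6.0516 / 19.62 = 0.3084 m.
h_m = 8.84 * 0.3084 = 2.7266 m.

2.7266


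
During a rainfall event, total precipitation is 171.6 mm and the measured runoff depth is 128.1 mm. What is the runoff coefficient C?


The runoff coefficient C = runoff depth / rainfall depth.
C = 128.1 / 171.6
  = 0.7465.

0.7465


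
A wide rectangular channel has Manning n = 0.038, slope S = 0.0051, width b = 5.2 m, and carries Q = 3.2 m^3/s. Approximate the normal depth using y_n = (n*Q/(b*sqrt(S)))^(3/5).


We use the wide-channel approximation y_n = (n*Q/(b*sqrt(S)))^(3/5).
sqrt(S) = sqrt(0.0051) = 0.071414.
Numerator: n*Q = 0.038 * 3.2 = 0.1216.
Denominator: b*sqrt(S) = 5.2 * 0.071414 = 0.371353.
arg = 0.3275.
y_n = 0.3275^(3/5) = 0.5118 m.

0.5118


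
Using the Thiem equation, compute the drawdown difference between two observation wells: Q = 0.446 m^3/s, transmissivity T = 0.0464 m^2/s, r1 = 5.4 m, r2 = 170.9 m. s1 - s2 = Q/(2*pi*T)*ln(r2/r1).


Thiem equation: s1 - s2 = Q/(2*pi*T) * ln(r2/r1).
ln(r2/r1) = ln(170.9/5.4) = 3.4547.
Q/(2*pi*T) = 0.446 / (2*pi*0.0464) = 0.446 / 0.2915 = 1.5298.
s1 - s2 = 1.5298 * 3.4547 = 5.285 m.

5.285


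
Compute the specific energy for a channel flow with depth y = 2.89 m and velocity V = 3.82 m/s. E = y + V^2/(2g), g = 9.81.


Specific energy E = y + V^2/(2g).
Velocity head = V^2/(2g) = 3.82^2 / (2*9.81) = 14.5924 / 19.62 = 0.7438 m.
E = 2.89 + 0.7438 = 3.6338 m.

3.6338


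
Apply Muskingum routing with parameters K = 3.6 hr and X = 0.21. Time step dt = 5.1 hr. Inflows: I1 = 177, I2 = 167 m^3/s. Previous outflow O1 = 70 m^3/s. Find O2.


Muskingum coefficients:
denom = 2*K*(1-X) + dt = 2*3.6*(1-0.21) + 5.1 = 10.788.
C0 = (dt - 2*K*X)/denom = (5.1 - 2*3.6*0.21)/10.788 = 0.3326.
C1 = (dt + 2*K*X)/denom = (5.1 + 2*3.6*0.21)/10.788 = 0.6129.
C2 = (2*K*(1-X) - dt)/denom = 0.0545.
O2 = C0*I2 + C1*I1 + C2*O1
   = 0.3326*167 + 0.6129*177 + 0.0545*70
   = 167.84 m^3/s.

167.84


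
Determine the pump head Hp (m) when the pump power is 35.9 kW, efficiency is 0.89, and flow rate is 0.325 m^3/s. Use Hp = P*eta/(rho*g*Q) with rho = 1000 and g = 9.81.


Pump head formula: Hp = P * eta / (rho * g * Q).
Numerator: P * eta = 35.9 * 1000 * 0.89 = 31951.0 W.
Denominator: rho * g * Q = 1000 * 9.81 * 0.325 = 3188.25.
Hp = 31951.0 / 3188.25 = 10.02 m.

10.02


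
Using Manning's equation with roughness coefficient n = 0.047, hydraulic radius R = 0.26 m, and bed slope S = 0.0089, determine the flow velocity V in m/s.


Manning's equation gives V = (1/n) * R^(2/3) * S^(1/2).
First, compute R^(2/3) = 0.26^(2/3) = 0.4074.
Next, S^(1/2) = 0.0089^(1/2) = 0.09434.
Then 1/n = 1/0.047 = 21.28.
V = 21.28 * 0.4074 * 0.09434 = 0.8177 m/s.

0.8177


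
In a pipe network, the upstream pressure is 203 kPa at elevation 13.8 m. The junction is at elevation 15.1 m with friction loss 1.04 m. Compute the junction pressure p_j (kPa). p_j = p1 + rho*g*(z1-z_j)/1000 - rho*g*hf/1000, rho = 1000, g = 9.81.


Junction pressure: p_j = p1 + rho*g*(z1 - z_j)/1000 - rho*g*hf/1000.
Elevation term = 1000*9.81*(13.8 - 15.1)/1000 = -12.753 kPa.
Friction term = 1000*9.81*1.04/1000 = 10.202 kPa.
p_j = 203 + -12.753 - 10.202 = 180.04 kPa.

180.04


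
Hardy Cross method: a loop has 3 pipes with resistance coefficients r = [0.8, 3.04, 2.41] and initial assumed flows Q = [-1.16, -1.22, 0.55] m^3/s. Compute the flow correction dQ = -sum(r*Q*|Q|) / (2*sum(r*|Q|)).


Numerator terms (r*Q*|Q|): 0.8*-1.16*|-1.16| = -1.0765; 3.04*-1.22*|-1.22| = -4.5247; 2.41*0.55*|0.55| = 0.729.
Sum of numerator = -4.8722.
Denominator terms (r*|Q|): 0.8*|-1.16| = 0.928; 3.04*|-1.22| = 3.7088; 2.41*|0.55| = 1.3255.
2 * sum of denominator = 2 * 5.9623 = 11.9246.
dQ = --4.8722 / 11.9246 = 0.4086 m^3/s.

0.4086


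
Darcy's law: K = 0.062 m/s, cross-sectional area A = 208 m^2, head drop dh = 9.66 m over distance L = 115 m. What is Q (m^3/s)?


Darcy's law: Q = K * A * i, where i = dh/L.
Hydraulic gradient i = 9.66 / 115 = 0.084.
Q = 0.062 * 208 * 0.084
  = 1.0833 m^3/s.

1.0833


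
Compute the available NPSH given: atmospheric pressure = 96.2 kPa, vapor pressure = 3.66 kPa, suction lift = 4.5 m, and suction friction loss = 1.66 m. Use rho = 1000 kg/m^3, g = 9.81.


NPSHa = p_atm/(rho*g) - z_s - hf_s - p_vap/(rho*g).
p_atm/(rho*g) = 96.2*1000 / (1000*9.81) = 9.806 m.
p_vap/(rho*g) = 3.66*1000 / (1000*9.81) = 0.373 m.
NPSHa = 9.806 - 4.5 - 1.66 - 0.373
      = 3.27 m.

3.27


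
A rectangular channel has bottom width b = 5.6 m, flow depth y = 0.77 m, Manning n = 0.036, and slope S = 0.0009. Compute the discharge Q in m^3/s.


For a rectangular channel, the cross-sectional area A = b * y = 5.6 * 0.77 = 4.31 m^2.
The wetted perimeter P = b + 2y = 5.6 + 2*0.77 = 7.14 m.
Hydraulic radius R = A/P = 4.31/7.14 = 0.6039 m.
Velocity V = (1/n)*R^(2/3)*S^(1/2) = (1/0.036)*0.6039^(2/3)*0.0009^(1/2) = 0.5954 m/s.
Discharge Q = A * V = 4.31 * 0.5954 = 2.567 m^3/s.

2.567


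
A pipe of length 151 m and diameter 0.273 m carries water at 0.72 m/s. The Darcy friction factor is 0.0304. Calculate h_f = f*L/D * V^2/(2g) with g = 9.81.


Darcy-Weisbach equation: h_f = f * (L/D) * V^2/(2g).
f * L/D = 0.0304 * 151/0.273 = 16.8147.
V^2/(2g) = 0.72^2 / (2*9.81) = 0.5184 / 19.62 = 0.0264 m.
h_f = 16.8147 * 0.0264 = 0.444 m.

0.444


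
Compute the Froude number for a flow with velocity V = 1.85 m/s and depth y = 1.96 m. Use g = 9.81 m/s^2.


The Froude number is defined as Fr = V / sqrt(g*y).
g*y = 9.81 * 1.96 = 19.2276.
sqrt(g*y) = sqrt(19.2276) = 4.3849.
Fr = 1.85 / 4.3849 = 0.4219.

0.4219


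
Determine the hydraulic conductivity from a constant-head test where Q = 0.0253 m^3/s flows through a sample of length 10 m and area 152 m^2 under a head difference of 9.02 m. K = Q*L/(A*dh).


From K = Q*L / (A*dh):
Numerator: Q*L = 0.0253 * 10 = 0.253.
Denominator: A*dh = 152 * 9.02 = 1371.04.
K = 0.253 / 1371.04 = 0.000185 m/s.

0.000185


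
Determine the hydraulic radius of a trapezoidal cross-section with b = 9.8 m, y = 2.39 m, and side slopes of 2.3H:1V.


For a trapezoidal section with side slope z:
A = (b + z*y)*y = (9.8 + 2.3*2.39)*2.39 = 36.56 m^2.
P = b + 2*y*sqrt(1 + z^2) = 9.8 + 2*2.39*sqrt(1 + 2.3^2) = 21.788 m.
R = A/P = 36.56 / 21.788 = 1.678 m.

1.678


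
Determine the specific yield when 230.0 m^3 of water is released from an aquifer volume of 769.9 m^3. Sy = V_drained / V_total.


Specific yield Sy = Volume drained / Total volume.
Sy = 230.0 / 769.9
   = 0.2987.

0.2987


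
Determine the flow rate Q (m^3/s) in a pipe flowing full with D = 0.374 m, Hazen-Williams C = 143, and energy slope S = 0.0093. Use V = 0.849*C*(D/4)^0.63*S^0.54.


For a full circular pipe, R = D/4 = 0.374/4 = 0.0935 m.
V = 0.849 * 143 * 0.0935^0.63 * 0.0093^0.54
  = 0.849 * 143 * 0.224704 * 0.07998
  = 2.1819 m/s.
Pipe area A = pi*D^2/4 = pi*0.374^2/4 = 0.1099 m^2.
Q = A * V = 0.1099 * 2.1819 = 0.2397 m^3/s.

0.2397


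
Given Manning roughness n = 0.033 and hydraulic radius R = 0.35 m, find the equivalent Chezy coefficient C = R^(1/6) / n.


The Chezy coefficient relates to Manning's n through C = R^(1/6) / n.
R^(1/6) = 0.35^(1/6) = 0.839482.
C = 0.839482 / 0.033 = 25.44 m^(1/2)/s.

25.44


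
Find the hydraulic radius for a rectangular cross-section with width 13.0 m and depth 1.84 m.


For a rectangular section:
Flow area A = b * y = 13.0 * 1.84 = 23.92 m^2.
Wetted perimeter P = b + 2y = 13.0 + 2*1.84 = 16.68 m.
Hydraulic radius R = A/P = 23.92 / 16.68 = 1.4341 m.

1.4341


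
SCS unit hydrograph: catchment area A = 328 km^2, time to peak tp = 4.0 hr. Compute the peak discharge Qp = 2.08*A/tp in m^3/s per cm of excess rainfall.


SCS formula: Qp = 2.08 * A / tp.
Qp = 2.08 * 328 / 4.0
   = 682.24 / 4.0
   = 170.56 m^3/s per cm.

170.56


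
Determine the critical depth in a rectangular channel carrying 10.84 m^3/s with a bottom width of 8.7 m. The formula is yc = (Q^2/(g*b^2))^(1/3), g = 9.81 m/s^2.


Using yc = (Q^2 / (g * b^2))^(1/3):
Q^2 = 10.84^2 = 117.51.
g * b^2 = 9.81 * 8.7^2 = 9.81 * 75.69 = 742.52.
Q^2 / (g*b^2) = 117.51 / 742.52 = 0.1583.
yc = 0.1583^(1/3) = 0.5409 m.

0.5409


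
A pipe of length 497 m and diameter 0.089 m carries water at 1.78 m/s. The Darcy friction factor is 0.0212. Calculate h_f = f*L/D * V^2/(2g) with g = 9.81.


Darcy-Weisbach equation: h_f = f * (L/D) * V^2/(2g).
f * L/D = 0.0212 * 497/0.089 = 118.3865.
V^2/(2g) = 1.78^2 / (2*9.81) = 3.1684 / 19.62 = 0.1615 m.
h_f = 118.3865 * 0.1615 = 19.118 m.

19.118


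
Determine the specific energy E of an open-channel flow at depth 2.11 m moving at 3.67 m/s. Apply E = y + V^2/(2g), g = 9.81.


Specific energy E = y + V^2/(2g).
Velocity head = V^2/(2g) = 3.67^2 / (2*9.81) = 13.4689 / 19.62 = 0.6865 m.
E = 2.11 + 0.6865 = 2.7965 m.

2.7965


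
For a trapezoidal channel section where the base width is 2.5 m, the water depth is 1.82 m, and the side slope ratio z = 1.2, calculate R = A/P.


For a trapezoidal section with side slope z:
A = (b + z*y)*y = (2.5 + 1.2*1.82)*1.82 = 8.525 m^2.
P = b + 2*y*sqrt(1 + z^2) = 2.5 + 2*1.82*sqrt(1 + 1.2^2) = 8.186 m.
R = A/P = 8.525 / 8.186 = 1.0414 m.

1.0414


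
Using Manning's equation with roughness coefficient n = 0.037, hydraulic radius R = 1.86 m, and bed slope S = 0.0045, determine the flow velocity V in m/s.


Manning's equation gives V = (1/n) * R^(2/3) * S^(1/2).
First, compute R^(2/3) = 1.86^(2/3) = 1.5124.
Next, S^(1/2) = 0.0045^(1/2) = 0.067082.
Then 1/n = 1/0.037 = 27.03.
V = 27.03 * 1.5124 * 0.067082 = 2.7421 m/s.

2.7421


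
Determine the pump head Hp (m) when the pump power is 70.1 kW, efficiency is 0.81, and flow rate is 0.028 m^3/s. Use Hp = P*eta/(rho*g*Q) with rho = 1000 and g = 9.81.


Pump head formula: Hp = P * eta / (rho * g * Q).
Numerator: P * eta = 70.1 * 1000 * 0.81 = 56781.0 W.
Denominator: rho * g * Q = 1000 * 9.81 * 0.028 = 274.68.
Hp = 56781.0 / 274.68 = 206.72 m.

206.72


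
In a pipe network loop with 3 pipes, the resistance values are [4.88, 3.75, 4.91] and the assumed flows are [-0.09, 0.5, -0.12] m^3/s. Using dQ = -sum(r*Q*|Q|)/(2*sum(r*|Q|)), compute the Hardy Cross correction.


Numerator terms (r*Q*|Q|): 4.88*-0.09*|-0.09| = -0.0395; 3.75*0.5*|0.5| = 0.9375; 4.91*-0.12*|-0.12| = -0.0707.
Sum of numerator = 0.8273.
Denominator terms (r*|Q|): 4.88*|-0.09| = 0.4392; 3.75*|0.5| = 1.875; 4.91*|-0.12| = 0.5892.
2 * sum of denominator = 2 * 2.9034 = 5.8068.
dQ = -0.8273 / 5.8068 = -0.1425 m^3/s.

-0.1425


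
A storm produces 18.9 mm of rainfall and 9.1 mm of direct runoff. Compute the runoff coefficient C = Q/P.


The runoff coefficient C = runoff depth / rainfall depth.
C = 9.1 / 18.9
  = 0.4815.

0.4815


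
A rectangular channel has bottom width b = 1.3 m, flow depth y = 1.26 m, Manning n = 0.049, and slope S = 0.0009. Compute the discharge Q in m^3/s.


For a rectangular channel, the cross-sectional area A = b * y = 1.3 * 1.26 = 1.64 m^2.
The wetted perimeter P = b + 2y = 1.3 + 2*1.26 = 3.82 m.
Hydraulic radius R = A/P = 1.64/3.82 = 0.4288 m.
Velocity V = (1/n)*R^(2/3)*S^(1/2) = (1/0.049)*0.4288^(2/3)*0.0009^(1/2) = 0.3481 m/s.
Discharge Q = A * V = 1.64 * 0.3481 = 0.57 m^3/s.

0.57


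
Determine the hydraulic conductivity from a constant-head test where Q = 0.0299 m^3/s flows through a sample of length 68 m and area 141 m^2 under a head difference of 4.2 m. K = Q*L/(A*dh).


From K = Q*L / (A*dh):
Numerator: Q*L = 0.0299 * 68 = 2.0332.
Denominator: A*dh = 141 * 4.2 = 592.2.
K = 2.0332 / 592.2 = 0.003433 m/s.

0.003433


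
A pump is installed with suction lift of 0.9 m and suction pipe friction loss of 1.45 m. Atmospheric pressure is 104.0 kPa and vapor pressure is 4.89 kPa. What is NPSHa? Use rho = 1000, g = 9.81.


NPSHa = p_atm/(rho*g) - z_s - hf_s - p_vap/(rho*g).
p_atm/(rho*g) = 104.0*1000 / (1000*9.81) = 10.601 m.
p_vap/(rho*g) = 4.89*1000 / (1000*9.81) = 0.498 m.
NPSHa = 10.601 - 0.9 - 1.45 - 0.498
      = 7.75 m.

7.75


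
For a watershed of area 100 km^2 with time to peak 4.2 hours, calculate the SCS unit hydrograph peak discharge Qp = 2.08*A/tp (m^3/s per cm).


SCS formula: Qp = 2.08 * A / tp.
Qp = 2.08 * 100 / 4.2
   = 208.0 / 4.2
   = 49.52 m^3/s per cm.

49.52


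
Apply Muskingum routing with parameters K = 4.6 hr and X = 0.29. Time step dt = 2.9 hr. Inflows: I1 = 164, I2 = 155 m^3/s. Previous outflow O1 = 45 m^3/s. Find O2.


Muskingum coefficients:
denom = 2*K*(1-X) + dt = 2*4.6*(1-0.29) + 2.9 = 9.432.
C0 = (dt - 2*K*X)/denom = (2.9 - 2*4.6*0.29)/9.432 = 0.0246.
C1 = (dt + 2*K*X)/denom = (2.9 + 2*4.6*0.29)/9.432 = 0.5903.
C2 = (2*K*(1-X) - dt)/denom = 0.3851.
O2 = C0*I2 + C1*I1 + C2*O1
   = 0.0246*155 + 0.5903*164 + 0.3851*45
   = 117.96 m^3/s.

117.96


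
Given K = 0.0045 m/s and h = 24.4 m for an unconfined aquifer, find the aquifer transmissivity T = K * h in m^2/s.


Transmissivity is defined as T = K * h.
T = 0.0045 * 24.4
  = 0.1098 m^2/s.

0.1098


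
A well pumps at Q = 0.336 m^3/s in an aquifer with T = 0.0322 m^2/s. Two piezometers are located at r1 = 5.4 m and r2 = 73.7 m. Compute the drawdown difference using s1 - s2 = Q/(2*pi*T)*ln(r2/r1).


Thiem equation: s1 - s2 = Q/(2*pi*T) * ln(r2/r1).
ln(r2/r1) = ln(73.7/5.4) = 2.6136.
Q/(2*pi*T) = 0.336 / (2*pi*0.0322) = 0.336 / 0.2023 = 1.6607.
s1 - s2 = 1.6607 * 2.6136 = 4.3405 m.

4.3405


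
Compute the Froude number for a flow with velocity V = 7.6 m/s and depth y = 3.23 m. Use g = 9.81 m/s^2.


The Froude number is defined as Fr = V / sqrt(g*y).
g*y = 9.81 * 3.23 = 31.6863.
sqrt(g*y) = sqrt(31.6863) = 5.6291.
Fr = 7.6 / 5.6291 = 1.3501.

1.3501


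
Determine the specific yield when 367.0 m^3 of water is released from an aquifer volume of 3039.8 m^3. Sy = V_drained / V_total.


Specific yield Sy = Volume drained / Total volume.
Sy = 367.0 / 3039.8
   = 0.1207.

0.1207


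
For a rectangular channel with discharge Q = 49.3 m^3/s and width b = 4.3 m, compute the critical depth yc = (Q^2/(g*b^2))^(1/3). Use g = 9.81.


Using yc = (Q^2 / (g * b^2))^(1/3):
Q^2 = 49.3^2 = 2430.49.
g * b^2 = 9.81 * 4.3^2 = 9.81 * 18.49 = 181.39.
Q^2 / (g*b^2) = 2430.49 / 181.39 = 13.3993.
yc = 13.3993^(1/3) = 2.3752 m.

2.3752


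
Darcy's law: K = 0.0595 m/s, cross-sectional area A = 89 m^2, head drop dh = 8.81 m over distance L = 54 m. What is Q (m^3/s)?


Darcy's law: Q = K * A * i, where i = dh/L.
Hydraulic gradient i = 8.81 / 54 = 0.163148.
Q = 0.0595 * 89 * 0.163148
  = 0.864 m^3/s.

0.864


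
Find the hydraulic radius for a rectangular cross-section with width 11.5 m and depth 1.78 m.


For a rectangular section:
Flow area A = b * y = 11.5 * 1.78 = 20.47 m^2.
Wetted perimeter P = b + 2y = 11.5 + 2*1.78 = 15.06 m.
Hydraulic radius R = A/P = 20.47 / 15.06 = 1.3592 m.

1.3592


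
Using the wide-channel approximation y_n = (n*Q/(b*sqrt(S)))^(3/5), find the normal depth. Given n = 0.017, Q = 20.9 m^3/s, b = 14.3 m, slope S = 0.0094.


We use the wide-channel approximation y_n = (n*Q/(b*sqrt(S)))^(3/5).
sqrt(S) = sqrt(0.0094) = 0.096954.
Numerator: n*Q = 0.017 * 20.9 = 0.3553.
Denominator: b*sqrt(S) = 14.3 * 0.096954 = 1.386442.
arg = 0.2563.
y_n = 0.2563^(3/5) = 0.4418 m.

0.4418


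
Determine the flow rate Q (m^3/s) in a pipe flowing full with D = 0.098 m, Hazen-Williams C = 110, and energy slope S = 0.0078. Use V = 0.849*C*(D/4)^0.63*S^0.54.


For a full circular pipe, R = D/4 = 0.098/4 = 0.0245 m.
V = 0.849 * 110 * 0.0245^0.63 * 0.0078^0.54
  = 0.849 * 110 * 0.096644 * 0.072733
  = 0.6565 m/s.
Pipe area A = pi*D^2/4 = pi*0.098^2/4 = 0.0075 m^2.
Q = A * V = 0.0075 * 0.6565 = 0.005 m^3/s.

0.005


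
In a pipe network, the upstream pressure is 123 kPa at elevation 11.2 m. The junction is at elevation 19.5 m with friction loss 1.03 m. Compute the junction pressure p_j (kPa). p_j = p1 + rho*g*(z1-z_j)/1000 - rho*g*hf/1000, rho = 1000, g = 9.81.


Junction pressure: p_j = p1 + rho*g*(z1 - z_j)/1000 - rho*g*hf/1000.
Elevation term = 1000*9.81*(11.2 - 19.5)/1000 = -81.423 kPa.
Friction term = 1000*9.81*1.03/1000 = 10.104 kPa.
p_j = 123 + -81.423 - 10.104 = 31.47 kPa.

31.47


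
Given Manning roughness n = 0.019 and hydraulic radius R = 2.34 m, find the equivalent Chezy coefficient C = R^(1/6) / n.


The Chezy coefficient relates to Manning's n through C = R^(1/6) / n.
R^(1/6) = 2.34^(1/6) = 1.152222.
C = 1.152222 / 0.019 = 60.64 m^(1/2)/s.

60.64


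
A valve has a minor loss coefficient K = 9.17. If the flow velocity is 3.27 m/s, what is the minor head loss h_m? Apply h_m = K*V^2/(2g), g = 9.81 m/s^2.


Minor loss formula: h_m = K * V^2/(2g).
V^2 = 3.27^2 = 10.6929.
V^2/(2g) = 10.6929 / 19.62 = 0.545 m.
h_m = 9.17 * 0.545 = 4.9977 m.

4.9977


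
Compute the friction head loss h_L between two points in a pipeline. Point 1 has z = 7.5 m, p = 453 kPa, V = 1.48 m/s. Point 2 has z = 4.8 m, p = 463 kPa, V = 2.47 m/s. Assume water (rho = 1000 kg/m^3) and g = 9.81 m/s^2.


Total head at each section: H = z + p/(rho*g) + V^2/(2g).
H1 = 7.5 + 453*1000/(1000*9.81) + 1.48^2/(2*9.81)
   = 7.5 + 46.177 + 0.1116
   = 53.789 m.
H2 = 4.8 + 463*1000/(1000*9.81) + 2.47^2/(2*9.81)
   = 4.8 + 47.197 + 0.311
   = 52.308 m.
h_L = H1 - H2 = 53.789 - 52.308 = 1.481 m.

1.481


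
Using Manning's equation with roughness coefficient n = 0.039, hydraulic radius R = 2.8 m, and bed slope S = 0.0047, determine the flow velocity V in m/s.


Manning's equation gives V = (1/n) * R^(2/3) * S^(1/2).
First, compute R^(2/3) = 2.8^(2/3) = 1.9866.
Next, S^(1/2) = 0.0047^(1/2) = 0.068557.
Then 1/n = 1/0.039 = 25.64.
V = 25.64 * 1.9866 * 0.068557 = 3.4921 m/s.

3.4921


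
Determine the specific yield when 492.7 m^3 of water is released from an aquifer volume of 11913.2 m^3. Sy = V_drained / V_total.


Specific yield Sy = Volume drained / Total volume.
Sy = 492.7 / 11913.2
   = 0.0414.

0.0414


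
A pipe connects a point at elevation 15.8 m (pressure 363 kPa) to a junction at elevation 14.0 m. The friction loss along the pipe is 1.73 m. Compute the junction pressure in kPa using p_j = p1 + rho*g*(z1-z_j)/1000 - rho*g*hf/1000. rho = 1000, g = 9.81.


Junction pressure: p_j = p1 + rho*g*(z1 - z_j)/1000 - rho*g*hf/1000.
Elevation term = 1000*9.81*(15.8 - 14.0)/1000 = 17.658 kPa.
Friction term = 1000*9.81*1.73/1000 = 16.971 kPa.
p_j = 363 + 17.658 - 16.971 = 363.69 kPa.

363.69


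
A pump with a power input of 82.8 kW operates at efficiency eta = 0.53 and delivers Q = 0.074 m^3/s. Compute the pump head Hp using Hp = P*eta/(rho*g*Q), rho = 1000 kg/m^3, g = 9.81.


Pump head formula: Hp = P * eta / (rho * g * Q).
Numerator: P * eta = 82.8 * 1000 * 0.53 = 43884.0 W.
Denominator: rho * g * Q = 1000 * 9.81 * 0.074 = 725.94.
Hp = 43884.0 / 725.94 = 60.45 m.

60.45


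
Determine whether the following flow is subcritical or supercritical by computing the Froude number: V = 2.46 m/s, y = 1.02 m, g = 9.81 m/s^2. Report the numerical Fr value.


The Froude number is defined as Fr = V / sqrt(g*y).
g*y = 9.81 * 1.02 = 10.0062.
sqrt(g*y) = sqrt(10.0062) = 3.1633.
Fr = 2.46 / 3.1633 = 0.7777.
Since Fr < 1, the flow is subcritical.

0.7777


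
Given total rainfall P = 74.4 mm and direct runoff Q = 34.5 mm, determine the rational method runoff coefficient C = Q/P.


The runoff coefficient C = runoff depth / rainfall depth.
C = 34.5 / 74.4
  = 0.4637.

0.4637


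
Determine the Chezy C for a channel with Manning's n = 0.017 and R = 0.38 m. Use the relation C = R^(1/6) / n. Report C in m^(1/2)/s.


The Chezy coefficient relates to Manning's n through C = R^(1/6) / n.
R^(1/6) = 0.38^(1/6) = 0.851067.
C = 0.851067 / 0.017 = 50.06 m^(1/2)/s.

50.06


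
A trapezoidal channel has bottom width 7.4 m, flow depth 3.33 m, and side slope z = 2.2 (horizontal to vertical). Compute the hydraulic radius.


For a trapezoidal section with side slope z:
A = (b + z*y)*y = (7.4 + 2.2*3.33)*3.33 = 49.038 m^2.
P = b + 2*y*sqrt(1 + z^2) = 7.4 + 2*3.33*sqrt(1 + 2.2^2) = 23.495 m.
R = A/P = 49.038 / 23.495 = 2.0872 m.

2.0872


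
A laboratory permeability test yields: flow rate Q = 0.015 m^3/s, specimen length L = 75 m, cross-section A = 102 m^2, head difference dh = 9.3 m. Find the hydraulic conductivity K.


From K = Q*L / (A*dh):
Numerator: Q*L = 0.015 * 75 = 1.125.
Denominator: A*dh = 102 * 9.3 = 948.6.
K = 1.125 / 948.6 = 0.001186 m/s.

0.001186


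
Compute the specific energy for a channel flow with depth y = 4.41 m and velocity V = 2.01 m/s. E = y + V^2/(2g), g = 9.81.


Specific energy E = y + V^2/(2g).
Velocity head = V^2/(2g) = 2.01^2 / (2*9.81) = 4.0401 / 19.62 = 0.2059 m.
E = 4.41 + 0.2059 = 4.6159 m.

4.6159


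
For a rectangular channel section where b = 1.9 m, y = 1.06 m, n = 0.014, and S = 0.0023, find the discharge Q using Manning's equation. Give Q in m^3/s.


For a rectangular channel, the cross-sectional area A = b * y = 1.9 * 1.06 = 2.01 m^2.
The wetted perimeter P = b + 2y = 1.9 + 2*1.06 = 4.02 m.
Hydraulic radius R = A/P = 2.01/4.02 = 0.501 m.
Velocity V = (1/n)*R^(2/3)*S^(1/2) = (1/0.014)*0.501^(2/3)*0.0023^(1/2) = 2.1609 m/s.
Discharge Q = A * V = 2.01 * 2.1609 = 4.352 m^3/s.

4.352


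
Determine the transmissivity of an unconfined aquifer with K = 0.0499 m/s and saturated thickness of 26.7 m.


Transmissivity is defined as T = K * h.
T = 0.0499 * 26.7
  = 1.3323 m^2/s.

1.3323


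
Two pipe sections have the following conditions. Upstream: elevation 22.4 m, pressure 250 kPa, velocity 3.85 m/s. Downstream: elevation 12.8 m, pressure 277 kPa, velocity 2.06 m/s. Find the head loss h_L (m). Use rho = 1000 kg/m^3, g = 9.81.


Total head at each section: H = z + p/(rho*g) + V^2/(2g).
H1 = 22.4 + 250*1000/(1000*9.81) + 3.85^2/(2*9.81)
   = 22.4 + 25.484 + 0.7555
   = 48.64 m.
H2 = 12.8 + 277*1000/(1000*9.81) + 2.06^2/(2*9.81)
   = 12.8 + 28.236 + 0.2163
   = 41.253 m.
h_L = H1 - H2 = 48.64 - 41.253 = 7.387 m.

7.387


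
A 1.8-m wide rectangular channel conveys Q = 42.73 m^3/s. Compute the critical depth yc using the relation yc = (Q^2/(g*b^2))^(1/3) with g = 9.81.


Using yc = (Q^2 / (g * b^2))^(1/3):
Q^2 = 42.73^2 = 1825.85.
g * b^2 = 9.81 * 1.8^2 = 9.81 * 3.24 = 31.78.
Q^2 / (g*b^2) = 1825.85 / 31.78 = 57.4528.
yc = 57.4528^(1/3) = 3.8585 m.

3.8585


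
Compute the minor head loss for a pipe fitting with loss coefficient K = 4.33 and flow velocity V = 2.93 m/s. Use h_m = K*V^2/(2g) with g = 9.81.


Minor loss formula: h_m = K * V^2/(2g).
V^2 = 2.93^2 = 8.5849.
V^2/(2g) = 8.5849 / 19.62 = 0.4376 m.
h_m = 4.33 * 0.4376 = 1.8946 m.

1.8946


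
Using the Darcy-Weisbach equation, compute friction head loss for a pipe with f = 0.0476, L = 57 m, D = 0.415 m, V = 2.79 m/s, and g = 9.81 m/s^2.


Darcy-Weisbach equation: h_f = f * (L/D) * V^2/(2g).
f * L/D = 0.0476 * 57/0.415 = 6.5378.
V^2/(2g) = 2.79^2 / (2*9.81) = 7.7841 / 19.62 = 0.3967 m.
h_f = 6.5378 * 0.3967 = 2.594 m.

2.594


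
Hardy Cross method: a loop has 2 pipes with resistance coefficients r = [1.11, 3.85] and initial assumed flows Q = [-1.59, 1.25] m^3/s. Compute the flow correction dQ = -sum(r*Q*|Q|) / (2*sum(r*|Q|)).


Numerator terms (r*Q*|Q|): 1.11*-1.59*|-1.59| = -2.8062; 3.85*1.25*|1.25| = 6.0156.
Sum of numerator = 3.2094.
Denominator terms (r*|Q|): 1.11*|-1.59| = 1.7649; 3.85*|1.25| = 4.8125.
2 * sum of denominator = 2 * 6.5774 = 13.1548.
dQ = -3.2094 / 13.1548 = -0.244 m^3/s.

-0.244


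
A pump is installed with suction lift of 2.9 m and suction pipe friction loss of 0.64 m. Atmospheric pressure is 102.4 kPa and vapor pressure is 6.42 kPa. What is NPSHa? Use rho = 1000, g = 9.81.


NPSHa = p_atm/(rho*g) - z_s - hf_s - p_vap/(rho*g).
p_atm/(rho*g) = 102.4*1000 / (1000*9.81) = 10.438 m.
p_vap/(rho*g) = 6.42*1000 / (1000*9.81) = 0.654 m.
NPSHa = 10.438 - 2.9 - 0.64 - 0.654
      = 6.24 m.

6.24


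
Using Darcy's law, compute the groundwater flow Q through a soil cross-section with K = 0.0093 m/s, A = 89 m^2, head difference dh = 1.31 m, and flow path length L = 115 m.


Darcy's law: Q = K * A * i, where i = dh/L.
Hydraulic gradient i = 1.31 / 115 = 0.011391.
Q = 0.0093 * 89 * 0.011391
  = 0.0094 m^3/s.

0.0094


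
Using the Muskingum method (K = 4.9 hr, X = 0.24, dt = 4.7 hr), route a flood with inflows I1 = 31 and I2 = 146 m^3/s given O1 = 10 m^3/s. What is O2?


Muskingum coefficients:
denom = 2*K*(1-X) + dt = 2*4.9*(1-0.24) + 4.7 = 12.148.
C0 = (dt - 2*K*X)/denom = (4.7 - 2*4.9*0.24)/12.148 = 0.1933.
C1 = (dt + 2*K*X)/denom = (4.7 + 2*4.9*0.24)/12.148 = 0.5805.
C2 = (2*K*(1-X) - dt)/denom = 0.2262.
O2 = C0*I2 + C1*I1 + C2*O1
   = 0.1933*146 + 0.5805*31 + 0.2262*10
   = 48.48 m^3/s.

48.48


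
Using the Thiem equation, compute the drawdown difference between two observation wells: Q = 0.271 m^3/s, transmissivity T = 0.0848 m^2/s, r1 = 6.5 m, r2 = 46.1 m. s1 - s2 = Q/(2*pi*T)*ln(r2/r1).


Thiem equation: s1 - s2 = Q/(2*pi*T) * ln(r2/r1).
ln(r2/r1) = ln(46.1/6.5) = 1.959.
Q/(2*pi*T) = 0.271 / (2*pi*0.0848) = 0.271 / 0.5328 = 0.5086.
s1 - s2 = 0.5086 * 1.959 = 0.9964 m.

0.9964


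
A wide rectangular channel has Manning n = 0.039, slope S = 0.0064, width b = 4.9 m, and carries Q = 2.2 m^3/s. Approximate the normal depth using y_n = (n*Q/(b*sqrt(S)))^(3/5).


We use the wide-channel approximation y_n = (n*Q/(b*sqrt(S)))^(3/5).
sqrt(S) = sqrt(0.0064) = 0.08.
Numerator: n*Q = 0.039 * 2.2 = 0.0858.
Denominator: b*sqrt(S) = 4.9 * 0.08 = 0.392.
arg = 0.2189.
y_n = 0.2189^(3/5) = 0.4019 m.

0.4019


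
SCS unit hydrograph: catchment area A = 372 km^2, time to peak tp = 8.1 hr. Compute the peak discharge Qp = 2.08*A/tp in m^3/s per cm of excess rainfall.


SCS formula: Qp = 2.08 * A / tp.
Qp = 2.08 * 372 / 8.1
   = 773.76 / 8.1
   = 95.53 m^3/s per cm.

95.53


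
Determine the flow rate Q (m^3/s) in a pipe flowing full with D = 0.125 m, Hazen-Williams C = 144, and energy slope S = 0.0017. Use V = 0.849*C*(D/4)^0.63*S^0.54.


For a full circular pipe, R = D/4 = 0.125/4 = 0.0312 m.
V = 0.849 * 144 * 0.0312^0.63 * 0.0017^0.54
  = 0.849 * 144 * 0.112656 * 0.031948
  = 0.44 m/s.
Pipe area A = pi*D^2/4 = pi*0.125^2/4 = 0.0123 m^2.
Q = A * V = 0.0123 * 0.44 = 0.0054 m^3/s.

0.0054


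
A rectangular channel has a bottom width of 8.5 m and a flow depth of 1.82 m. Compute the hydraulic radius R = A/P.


For a rectangular section:
Flow area A = b * y = 8.5 * 1.82 = 15.47 m^2.
Wetted perimeter P = b + 2y = 8.5 + 2*1.82 = 12.14 m.
Hydraulic radius R = A/P = 15.47 / 12.14 = 1.2743 m.

1.2743


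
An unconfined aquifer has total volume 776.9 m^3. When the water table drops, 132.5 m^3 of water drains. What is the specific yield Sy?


Specific yield Sy = Volume drained / Total volume.
Sy = 132.5 / 776.9
   = 0.1705.

0.1705


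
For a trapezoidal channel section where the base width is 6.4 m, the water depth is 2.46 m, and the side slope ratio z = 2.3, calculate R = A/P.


For a trapezoidal section with side slope z:
A = (b + z*y)*y = (6.4 + 2.3*2.46)*2.46 = 29.663 m^2.
P = b + 2*y*sqrt(1 + z^2) = 6.4 + 2*2.46*sqrt(1 + 2.3^2) = 18.739 m.
R = A/P = 29.663 / 18.739 = 1.5829 m.

1.5829


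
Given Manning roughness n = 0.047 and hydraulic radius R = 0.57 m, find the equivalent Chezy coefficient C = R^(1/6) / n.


The Chezy coefficient relates to Manning's n through C = R^(1/6) / n.
R^(1/6) = 0.57^(1/6) = 0.910568.
C = 0.910568 / 0.047 = 19.37 m^(1/2)/s.

19.37


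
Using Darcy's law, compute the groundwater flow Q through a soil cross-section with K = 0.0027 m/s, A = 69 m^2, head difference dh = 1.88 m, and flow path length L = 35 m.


Darcy's law: Q = K * A * i, where i = dh/L.
Hydraulic gradient i = 1.88 / 35 = 0.053714.
Q = 0.0027 * 69 * 0.053714
  = 0.01 m^3/s.

0.01


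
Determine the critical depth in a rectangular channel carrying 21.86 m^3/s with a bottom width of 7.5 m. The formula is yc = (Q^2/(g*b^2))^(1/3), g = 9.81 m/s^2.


Using yc = (Q^2 / (g * b^2))^(1/3):
Q^2 = 21.86^2 = 477.86.
g * b^2 = 9.81 * 7.5^2 = 9.81 * 56.25 = 551.81.
Q^2 / (g*b^2) = 477.86 / 551.81 = 0.866.
yc = 0.866^(1/3) = 0.9532 m.

0.9532


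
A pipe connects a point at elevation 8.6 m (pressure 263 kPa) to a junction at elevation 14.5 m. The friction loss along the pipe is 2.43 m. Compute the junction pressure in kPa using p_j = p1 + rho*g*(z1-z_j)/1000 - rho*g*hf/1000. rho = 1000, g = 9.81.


Junction pressure: p_j = p1 + rho*g*(z1 - z_j)/1000 - rho*g*hf/1000.
Elevation term = 1000*9.81*(8.6 - 14.5)/1000 = -57.879 kPa.
Friction term = 1000*9.81*2.43/1000 = 23.838 kPa.
p_j = 263 + -57.879 - 23.838 = 181.28 kPa.

181.28


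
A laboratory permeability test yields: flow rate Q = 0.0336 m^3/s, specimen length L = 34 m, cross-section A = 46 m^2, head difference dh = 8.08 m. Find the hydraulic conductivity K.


From K = Q*L / (A*dh):
Numerator: Q*L = 0.0336 * 34 = 1.1424.
Denominator: A*dh = 46 * 8.08 = 371.68.
K = 1.1424 / 371.68 = 0.003074 m/s.

0.003074


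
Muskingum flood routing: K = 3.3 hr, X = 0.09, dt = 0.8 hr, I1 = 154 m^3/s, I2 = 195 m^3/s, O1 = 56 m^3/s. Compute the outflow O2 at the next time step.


Muskingum coefficients:
denom = 2*K*(1-X) + dt = 2*3.3*(1-0.09) + 0.8 = 6.806.
C0 = (dt - 2*K*X)/denom = (0.8 - 2*3.3*0.09)/6.806 = 0.0303.
C1 = (dt + 2*K*X)/denom = (0.8 + 2*3.3*0.09)/6.806 = 0.2048.
C2 = (2*K*(1-X) - dt)/denom = 0.7649.
O2 = C0*I2 + C1*I1 + C2*O1
   = 0.0303*195 + 0.2048*154 + 0.7649*56
   = 80.28 m^3/s.

80.28


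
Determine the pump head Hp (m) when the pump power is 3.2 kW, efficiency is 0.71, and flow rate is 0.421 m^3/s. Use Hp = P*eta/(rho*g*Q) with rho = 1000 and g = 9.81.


Pump head formula: Hp = P * eta / (rho * g * Q).
Numerator: P * eta = 3.2 * 1000 * 0.71 = 2272.0 W.
Denominator: rho * g * Q = 1000 * 9.81 * 0.421 = 4130.01.
Hp = 2272.0 / 4130.01 = 0.55 m.

0.55


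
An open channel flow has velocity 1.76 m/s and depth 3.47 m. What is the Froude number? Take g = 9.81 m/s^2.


The Froude number is defined as Fr = V / sqrt(g*y).
g*y = 9.81 * 3.47 = 34.0407.
sqrt(g*y) = sqrt(34.0407) = 5.8344.
Fr = 1.76 / 5.8344 = 0.3017.

0.3017


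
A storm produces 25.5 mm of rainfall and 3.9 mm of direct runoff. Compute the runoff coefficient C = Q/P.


The runoff coefficient C = runoff depth / rainfall depth.
C = 3.9 / 25.5
  = 0.1529.

0.1529


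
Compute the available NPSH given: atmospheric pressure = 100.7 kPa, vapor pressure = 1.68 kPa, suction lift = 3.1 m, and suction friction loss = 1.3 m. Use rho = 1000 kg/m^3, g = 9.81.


NPSHa = p_atm/(rho*g) - z_s - hf_s - p_vap/(rho*g).
p_atm/(rho*g) = 100.7*1000 / (1000*9.81) = 10.265 m.
p_vap/(rho*g) = 1.68*1000 / (1000*9.81) = 0.171 m.
NPSHa = 10.265 - 3.1 - 1.3 - 0.171
      = 5.69 m.

5.69


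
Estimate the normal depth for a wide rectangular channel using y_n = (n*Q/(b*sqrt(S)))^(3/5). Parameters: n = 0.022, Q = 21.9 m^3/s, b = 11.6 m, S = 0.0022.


We use the wide-channel approximation y_n = (n*Q/(b*sqrt(S)))^(3/5).
sqrt(S) = sqrt(0.0022) = 0.046904.
Numerator: n*Q = 0.022 * 21.9 = 0.4818.
Denominator: b*sqrt(S) = 11.6 * 0.046904 = 0.544086.
arg = 0.8855.
y_n = 0.8855^(3/5) = 0.9296 m.

0.9296


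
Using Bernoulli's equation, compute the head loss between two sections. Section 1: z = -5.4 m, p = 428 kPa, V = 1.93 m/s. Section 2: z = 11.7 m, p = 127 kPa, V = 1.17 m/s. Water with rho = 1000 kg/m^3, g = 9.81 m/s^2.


Total head at each section: H = z + p/(rho*g) + V^2/(2g).
H1 = -5.4 + 428*1000/(1000*9.81) + 1.93^2/(2*9.81)
   = -5.4 + 43.629 + 0.1899
   = 38.419 m.
H2 = 11.7 + 127*1000/(1000*9.81) + 1.17^2/(2*9.81)
   = 11.7 + 12.946 + 0.0698
   = 24.716 m.
h_L = H1 - H2 = 38.419 - 24.716 = 13.703 m.

13.703


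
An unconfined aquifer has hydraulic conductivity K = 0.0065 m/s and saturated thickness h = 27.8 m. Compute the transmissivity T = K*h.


Transmissivity is defined as T = K * h.
T = 0.0065 * 27.8
  = 0.1807 m^2/s.

0.1807


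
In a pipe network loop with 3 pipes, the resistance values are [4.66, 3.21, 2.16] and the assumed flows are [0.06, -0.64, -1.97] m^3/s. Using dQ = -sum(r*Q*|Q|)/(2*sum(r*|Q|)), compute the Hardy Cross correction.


Numerator terms (r*Q*|Q|): 4.66*0.06*|0.06| = 0.0168; 3.21*-0.64*|-0.64| = -1.3148; 2.16*-1.97*|-1.97| = -8.3827.
Sum of numerator = -9.6808.
Denominator terms (r*|Q|): 4.66*|0.06| = 0.2796; 3.21*|-0.64| = 2.0544; 2.16*|-1.97| = 4.2552.
2 * sum of denominator = 2 * 6.5892 = 13.1784.
dQ = --9.6808 / 13.1784 = 0.7346 m^3/s.

0.7346


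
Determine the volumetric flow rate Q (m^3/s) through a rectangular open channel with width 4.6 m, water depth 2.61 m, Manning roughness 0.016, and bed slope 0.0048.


For a rectangular channel, the cross-sectional area A = b * y = 4.6 * 2.61 = 12.01 m^2.
The wetted perimeter P = b + 2y = 4.6 + 2*2.61 = 9.82 m.
Hydraulic radius R = A/P = 12.01/9.82 = 1.2226 m.
Velocity V = (1/n)*R^(2/3)*S^(1/2) = (1/0.016)*1.2226^(2/3)*0.0048^(1/2) = 4.951 m/s.
Discharge Q = A * V = 12.01 * 4.951 = 59.442 m^3/s.

59.442


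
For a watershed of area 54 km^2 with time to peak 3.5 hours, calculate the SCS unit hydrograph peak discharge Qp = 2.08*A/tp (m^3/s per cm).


SCS formula: Qp = 2.08 * A / tp.
Qp = 2.08 * 54 / 3.5
   = 112.32 / 3.5
   = 32.09 m^3/s per cm.

32.09


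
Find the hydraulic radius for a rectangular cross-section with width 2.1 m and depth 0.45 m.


For a rectangular section:
Flow area A = b * y = 2.1 * 0.45 = 0.95 m^2.
Wetted perimeter P = b + 2y = 2.1 + 2*0.45 = 3.0 m.
Hydraulic radius R = A/P = 0.95 / 3.0 = 0.315 m.

0.315


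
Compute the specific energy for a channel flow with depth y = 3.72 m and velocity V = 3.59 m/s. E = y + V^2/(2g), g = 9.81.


Specific energy E = y + V^2/(2g).
Velocity head = V^2/(2g) = 3.59^2 / (2*9.81) = 12.8881 / 19.62 = 0.6569 m.
E = 3.72 + 0.6569 = 4.3769 m.

4.3769


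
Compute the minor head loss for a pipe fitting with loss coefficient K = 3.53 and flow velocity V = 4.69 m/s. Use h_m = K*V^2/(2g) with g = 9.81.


Minor loss formula: h_m = K * V^2/(2g).
V^2 = 4.69^2 = 21.9961.
V^2/(2g) = 21.9961 / 19.62 = 1.1211 m.
h_m = 3.53 * 1.1211 = 3.9575 m.

3.9575


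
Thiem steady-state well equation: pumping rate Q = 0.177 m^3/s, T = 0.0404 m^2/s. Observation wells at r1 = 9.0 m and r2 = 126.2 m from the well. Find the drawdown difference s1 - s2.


Thiem equation: s1 - s2 = Q/(2*pi*T) * ln(r2/r1).
ln(r2/r1) = ln(126.2/9.0) = 2.6406.
Q/(2*pi*T) = 0.177 / (2*pi*0.0404) = 0.177 / 0.2538 = 0.6973.
s1 - s2 = 0.6973 * 2.6406 = 1.8413 m.

1.8413
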